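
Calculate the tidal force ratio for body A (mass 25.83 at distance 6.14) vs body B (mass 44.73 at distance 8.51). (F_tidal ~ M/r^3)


Ratio = (M1/r1^3) / (M2/r2^3) = (25.83/6.14^3) / (44.73/8.51^3) = 1.5375

1.5375


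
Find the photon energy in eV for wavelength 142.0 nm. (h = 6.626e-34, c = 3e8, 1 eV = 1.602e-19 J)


E = hc/lambda = 6.626e-34 * 3e8 / 1.420e-07 = 1.400e-18 J = 8.7382 eV

8.7382 eV


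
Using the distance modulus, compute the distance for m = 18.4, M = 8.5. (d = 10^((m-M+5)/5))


d = 10^((m - M + 5)/5) = 10^((18.4 - 8.5 + 5)/5) = 954.9926

954.9926 pc


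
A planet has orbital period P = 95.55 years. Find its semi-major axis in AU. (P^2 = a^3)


a = P^(2/3) = 95.55^(2/3) = 20.9004

20.9004 AU


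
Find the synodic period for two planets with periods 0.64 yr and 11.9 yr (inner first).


1/P_syn = |1/P1 - 1/P2| = |1/0.64 - 1/11.9| => P_syn = 0.6764

0.6764 years


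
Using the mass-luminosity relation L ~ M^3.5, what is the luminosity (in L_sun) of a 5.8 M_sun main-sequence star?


L/L_sun = (M/M_sun)^3.5 = 5.8^3.5 = 469.8919

469.8919 L_sun


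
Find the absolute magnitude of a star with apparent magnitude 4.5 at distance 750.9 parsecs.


M = m - 5*log10(d) + 5 = 4.5 - 5*log10(750.9) + 5 = -4.8779

-4.8779


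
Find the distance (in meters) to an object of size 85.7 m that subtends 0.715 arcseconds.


D = size / theta_rad, theta_rad = 0.715 * pi/(180*3600) = 3.466e-06, D = 2.472e+07

2.472e+07 m


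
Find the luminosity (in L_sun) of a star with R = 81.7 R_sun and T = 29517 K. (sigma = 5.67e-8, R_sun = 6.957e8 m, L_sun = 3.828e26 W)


R = 81.7 * 6.957e8 m = 5.683869e+10 m. L = 4*pi*R^2*sigma*T^4 = 4*pi*(5.683869e+10)^2 * 5.67e-8 * 29517^4 = 1.747309764e+33 W. L/L_sun = 1.747309764e+33 / 3.828e26 = 4.565e+06

4.565e+06 L_sun


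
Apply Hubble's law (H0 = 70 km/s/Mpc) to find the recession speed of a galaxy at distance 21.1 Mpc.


v = H0 * d = 70 * 21.1 = 1477.0

1477.0 km/s


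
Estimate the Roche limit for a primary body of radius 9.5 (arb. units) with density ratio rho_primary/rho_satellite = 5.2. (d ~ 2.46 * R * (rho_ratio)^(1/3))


d_Roche = 2.46 * 9.5 * 5.2^(1/3) = 40.488

40.488


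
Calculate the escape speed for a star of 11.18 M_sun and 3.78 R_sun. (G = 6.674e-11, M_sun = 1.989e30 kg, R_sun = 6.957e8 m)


M = 11.18 * 1.989e30 kg = 2.223702e+31 kg; R = 3.78 * 6.957e8 m = 2.629746e+09 m. v_esc = sqrt(2GM/R) = sqrt(2 * 6.674e-11 * 2.223702e+31 / 2.629746e+09) = 1.062e+06

1.062e+06 m/s


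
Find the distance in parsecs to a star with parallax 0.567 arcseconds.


d = 1/p = 1/0.567 = 1.7637

1.7637 pc


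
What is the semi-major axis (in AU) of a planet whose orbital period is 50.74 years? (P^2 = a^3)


a = P^(2/3) = 50.74^(2/3) = 13.7057

13.7057 AU


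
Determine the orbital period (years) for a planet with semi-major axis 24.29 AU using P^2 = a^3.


P = a^(3/2) = 24.29^1.5 = 119.713

119.713 years


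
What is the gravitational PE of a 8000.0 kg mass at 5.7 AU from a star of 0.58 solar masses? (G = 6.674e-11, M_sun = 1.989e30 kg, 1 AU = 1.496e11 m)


M = 0.58 * 1.989e30 kg = 1.15362e+30 kg; r = 5.7 AU * 1.496e11 m/AU = 8.5272e+11 m. U = -GM*m/r = -(6.674e-11 * 1.15362e+30 * 8000.0) / 8.5272e+11 = -7.223e+11

-7.223e+11 J


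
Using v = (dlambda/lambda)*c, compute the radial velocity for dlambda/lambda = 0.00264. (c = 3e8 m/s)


v = (dlambda/lambda) * c = 0.00264 * 3e8 = 792000.0

792000.0 m/s


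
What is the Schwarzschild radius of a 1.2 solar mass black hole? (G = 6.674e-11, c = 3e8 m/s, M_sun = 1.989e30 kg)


M = 1.2 * 1.989e30 kg = 2.3868e+30 kg. rs = 2GM/c^2 = 2 * 6.674e-11 * 2.3868e+30 / (3e8)^2 = 3539.8896

3539.8896 m


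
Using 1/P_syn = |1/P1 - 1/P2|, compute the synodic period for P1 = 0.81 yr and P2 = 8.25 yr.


1/P_syn = |1/P1 - 1/P2| = |1/0.81 - 1/8.25| => P_syn = 0.8982

0.8982 years


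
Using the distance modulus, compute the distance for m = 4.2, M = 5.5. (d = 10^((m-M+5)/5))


d = 10^((m - M + 5)/5) = 10^((4.2 - 5.5 + 5)/5) = 5.4954

5.4954 pc


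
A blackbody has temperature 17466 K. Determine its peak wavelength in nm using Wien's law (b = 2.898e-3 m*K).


lam_max = b / T = 2.898e-3 / 17466 = 1.659e-07 m = 165.9224 nm

165.9224 nm


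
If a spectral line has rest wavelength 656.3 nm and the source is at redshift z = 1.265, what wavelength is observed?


lam_obs = lam_emit * (1 + z) = 656.3 * (1 + 1.265) = 1486.5195

1486.5195 nm


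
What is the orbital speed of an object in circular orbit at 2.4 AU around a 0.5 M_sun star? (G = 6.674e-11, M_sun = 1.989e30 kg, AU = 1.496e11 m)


v = sqrt(GM/r) = sqrt(6.674e-11 * 9.945e+29 / 3.590e+11) = 13596.4045

13596.4045 m/s


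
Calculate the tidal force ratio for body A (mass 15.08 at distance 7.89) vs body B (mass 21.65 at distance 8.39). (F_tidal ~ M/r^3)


Ratio = (M1/r1^3) / (M2/r2^3) = (15.08/7.89^3) / (21.65/8.39^3) = 0.8375

0.8375


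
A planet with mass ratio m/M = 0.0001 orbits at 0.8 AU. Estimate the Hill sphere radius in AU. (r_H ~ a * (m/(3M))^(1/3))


r_H = a * (m/3M)^(1/3) = 0.8 * (0.0001/3)^(1/3) = 0.0257

0.0257 AU


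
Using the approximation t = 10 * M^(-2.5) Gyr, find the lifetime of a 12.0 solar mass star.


t = 10 * M^(-2.5) = 10 * 12.0^(-2.5) = 0.02

0.02 Gyr


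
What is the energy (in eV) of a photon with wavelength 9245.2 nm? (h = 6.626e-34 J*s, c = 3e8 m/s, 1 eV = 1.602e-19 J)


E = hc/lambda = 6.626e-34 * 3e8 / 9.245e-06 = 2.150e-20 J = 0.1342 eV

0.1342 eV


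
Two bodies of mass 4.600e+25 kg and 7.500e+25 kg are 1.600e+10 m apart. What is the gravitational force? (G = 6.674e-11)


F = G*m1*m2/r^2 = 6.674e-11 * 4.600e+25 * 7.500e+25 / (1.600e+10)^2 = 6.674e-11 * 3.450e+51 / 2.560e+20 = 8.994e+20

8.994e+20 N


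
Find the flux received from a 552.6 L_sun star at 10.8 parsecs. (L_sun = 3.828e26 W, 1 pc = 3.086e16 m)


F = L / (4*pi*d^2) = 2.115e+29 / (4*pi*(3.333e+17)^2) = 1.515e-07

1.515e-07 W/m^2


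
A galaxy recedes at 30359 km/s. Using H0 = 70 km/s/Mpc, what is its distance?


d = v / H0 = 30359 / 70 = 433.7

433.7 Mpc


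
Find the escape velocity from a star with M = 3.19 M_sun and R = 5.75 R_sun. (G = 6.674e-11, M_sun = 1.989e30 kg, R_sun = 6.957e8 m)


M = 3.19 * 1.989e30 kg = 6.34491e+30 kg; R = 5.75 * 6.957e8 m = 4.000275e+09 m. v_esc = sqrt(2GM/R) = sqrt(2 * 6.674e-11 * 6.34491e+30 / 4.000275e+09) = 460125.0822

460125.0822 m/s


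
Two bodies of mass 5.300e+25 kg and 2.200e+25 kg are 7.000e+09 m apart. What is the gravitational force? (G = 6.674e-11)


F = G*m1*m2/r^2 = 6.674e-11 * 5.300e+25 * 2.200e+25 / (7.000e+09)^2 = 6.674e-11 * 1.166e+51 / 4.900e+19 = 1.588e+21

1.588e+21 N


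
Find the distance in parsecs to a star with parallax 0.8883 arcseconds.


d = 1/p = 1/0.8883 = 1.1257

1.1257 pc


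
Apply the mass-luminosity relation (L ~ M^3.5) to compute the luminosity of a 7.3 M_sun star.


L/L_sun = (M/M_sun)^3.5 = 7.3^3.5 = 1051.0661

1051.0661 L_sun


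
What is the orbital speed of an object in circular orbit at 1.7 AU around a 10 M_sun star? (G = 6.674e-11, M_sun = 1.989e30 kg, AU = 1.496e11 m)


v = sqrt(GM/r) = sqrt(6.674e-11 * 1.989e+31 / 2.543e+11) = 72247.0694

72247.0694 m/s


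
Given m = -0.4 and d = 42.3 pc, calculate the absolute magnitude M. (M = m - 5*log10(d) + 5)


M = m - 5*log10(d) + 5 = -0.4 - 5*log10(42.3) + 5 = -3.5317

-3.5317


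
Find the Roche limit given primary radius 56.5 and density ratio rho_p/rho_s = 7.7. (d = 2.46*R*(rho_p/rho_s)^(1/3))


d_Roche = 2.46 * 56.5 * 7.7^(1/3) = 274.4609

274.4609


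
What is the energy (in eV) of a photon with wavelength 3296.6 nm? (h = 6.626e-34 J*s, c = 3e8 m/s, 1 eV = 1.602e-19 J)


E = hc/lambda = 6.626e-34 * 3e8 / 3.297e-06 = 6.030e-20 J = 0.3764 eV

0.3764 eV


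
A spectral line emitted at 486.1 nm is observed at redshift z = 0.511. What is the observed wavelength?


lam_obs = lam_emit * (1 + z) = 486.1 * (1 + 0.511) = 734.4971

734.4971 nm


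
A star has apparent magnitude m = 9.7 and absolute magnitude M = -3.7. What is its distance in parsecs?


d = 10^((m - M + 5)/5) = 10^((9.7 - -3.7 + 5)/5) = 4786.3009

4786.3009 pc


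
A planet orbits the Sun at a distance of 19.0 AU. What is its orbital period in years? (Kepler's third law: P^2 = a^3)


P = a^(3/2) = 19.0^1.5 = 82.8191

82.8191 years


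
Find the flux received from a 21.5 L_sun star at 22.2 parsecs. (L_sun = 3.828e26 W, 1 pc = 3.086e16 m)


F = L / (4*pi*d^2) = 8.230e+27 / (4*pi*(6.851e+17)^2) = 1.395e-09

1.395e-09 W/m^2


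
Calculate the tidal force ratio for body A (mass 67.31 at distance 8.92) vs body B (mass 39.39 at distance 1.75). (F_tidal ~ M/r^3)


Ratio = (M1/r1^3) / (M2/r2^3) = (67.31/8.92^3) / (39.39/1.75^3) = 0.0129

0.0129


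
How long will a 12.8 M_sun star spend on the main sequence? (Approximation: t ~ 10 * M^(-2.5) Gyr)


t = 10 * M^(-2.5) = 10 * 12.8^(-2.5) = 0.0171

0.0171 Gyr


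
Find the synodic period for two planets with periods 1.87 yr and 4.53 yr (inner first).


1/P_syn = |1/P1 - 1/P2| = |1/1.87 - 1/4.53| => P_syn = 3.1846

3.1846 years


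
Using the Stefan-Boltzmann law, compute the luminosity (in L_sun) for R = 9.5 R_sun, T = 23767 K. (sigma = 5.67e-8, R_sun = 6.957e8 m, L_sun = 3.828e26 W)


R = 9.5 * 6.957e8 m = 6.60915e+09 m. L = 4*pi*R^2*sigma*T^4 = 4*pi*(6.60915e+09)^2 * 5.67e-8 * 23767^4 = 9.930739846e+30 W. L/L_sun = 9.930739846e+30 / 3.828e26 = 25942.3716

25942.3716 L_sun


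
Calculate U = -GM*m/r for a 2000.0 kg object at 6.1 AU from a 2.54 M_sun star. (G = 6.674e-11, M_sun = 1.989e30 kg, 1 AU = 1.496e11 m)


M = 2.54 * 1.989e30 kg = 5.05206e+30 kg; r = 6.1 AU * 1.496e11 m/AU = 9.1256e+11 m. U = -GM*m/r = -(6.674e-11 * 5.05206e+30 * 2000.0) / 9.1256e+11 = -7.390e+11

-7.390e+11 J


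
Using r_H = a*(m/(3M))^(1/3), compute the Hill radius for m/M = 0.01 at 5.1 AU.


r_H = a * (m/3M)^(1/3) = 5.1 * (0.01/3)^(1/3) = 0.7618

0.7618 AU


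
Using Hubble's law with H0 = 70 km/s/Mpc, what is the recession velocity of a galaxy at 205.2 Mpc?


v = H0 * d = 70 * 205.2 = 14364.0

14364.0 km/s


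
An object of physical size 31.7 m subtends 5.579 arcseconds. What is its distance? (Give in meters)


D = size / theta_rad, theta_rad = 5.579 * pi/(180*3600) = 2.705e-05, D = 1.172e+06

1.172e+06 m


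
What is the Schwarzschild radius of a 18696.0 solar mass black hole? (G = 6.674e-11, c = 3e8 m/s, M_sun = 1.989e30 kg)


M = 18696.0 * 1.989e30 kg = 3.7186344e+34 kg. rs = 2GM/c^2 = 2 * 6.674e-11 * 3.7186344e+34 / (3e8)^2 = 5.515e+07

5.515e+07 m


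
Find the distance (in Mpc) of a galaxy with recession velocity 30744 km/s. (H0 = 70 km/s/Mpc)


d = v / H0 = 30744 / 70 = 439.2

439.2 Mpc


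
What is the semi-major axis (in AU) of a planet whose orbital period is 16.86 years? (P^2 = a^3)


a = P^(2/3) = 16.86^(2/3) = 6.5751

6.5751 AU


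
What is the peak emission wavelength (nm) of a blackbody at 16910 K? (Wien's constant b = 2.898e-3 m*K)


lam_max = b / T = 2.898e-3 / 16910 = 1.714e-07 m = 171.3779 nm

171.3779 nm


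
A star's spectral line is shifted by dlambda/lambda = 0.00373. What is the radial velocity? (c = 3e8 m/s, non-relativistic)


v = (dlambda/lambda) * c = 0.00373 * 3e8 = 1.119e+06

1.119e+06 m/s


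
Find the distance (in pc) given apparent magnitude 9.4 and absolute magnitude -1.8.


d = 10^((m - M + 5)/5) = 10^((9.4 - -1.8 + 5)/5) = 1737.8008

1737.8008 pc


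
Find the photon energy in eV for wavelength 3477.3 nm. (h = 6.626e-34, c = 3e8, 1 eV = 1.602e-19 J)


E = hc/lambda = 6.626e-34 * 3e8 / 3.477e-06 = 5.717e-20 J = 0.3568 eV

0.3568 eV


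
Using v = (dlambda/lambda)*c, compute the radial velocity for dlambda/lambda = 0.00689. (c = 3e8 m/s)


v = (dlambda/lambda) * c = 0.00689 * 3e8 = 2.067e+06

2.067e+06 m/s


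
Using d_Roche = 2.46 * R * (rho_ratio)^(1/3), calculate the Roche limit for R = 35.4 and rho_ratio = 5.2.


d_Roche = 2.46 * 35.4 * 5.2^(1/3) = 150.8711

150.8711


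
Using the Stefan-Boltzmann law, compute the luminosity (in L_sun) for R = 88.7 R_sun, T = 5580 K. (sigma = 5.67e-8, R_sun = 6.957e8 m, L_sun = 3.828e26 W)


R = 88.7 * 6.957e8 m = 6.170859e+10 m. L = 4*pi*R^2*sigma*T^4 = 4*pi*(6.170859e+10)^2 * 5.67e-8 * 5580^4 = 2.630394968e+30 W. L/L_sun = 2.630394968e+30 / 3.828e26 = 6871.4602

6871.4602 L_sun


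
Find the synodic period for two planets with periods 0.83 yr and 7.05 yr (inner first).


1/P_syn = |1/P1 - 1/P2| = |1/0.83 - 1/7.05| => P_syn = 0.9408

0.9408 years


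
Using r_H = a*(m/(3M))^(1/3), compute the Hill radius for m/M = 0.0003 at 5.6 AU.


r_H = a * (m/3M)^(1/3) = 5.6 * (0.0003/3)^(1/3) = 0.2599

0.2599 AU


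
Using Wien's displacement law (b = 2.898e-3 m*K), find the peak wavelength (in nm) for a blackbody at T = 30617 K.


lam_max = b / T = 2.898e-3 / 30617 = 9.465e-08 m = 94.6533 nm

94.6533 nm


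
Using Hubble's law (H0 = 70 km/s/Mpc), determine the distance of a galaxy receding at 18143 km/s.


d = v / H0 = 18143 / 70 = 259.1857

259.1857 Mpc


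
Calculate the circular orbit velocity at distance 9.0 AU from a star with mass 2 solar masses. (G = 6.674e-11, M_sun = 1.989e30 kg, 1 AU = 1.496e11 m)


v = sqrt(GM/r) = sqrt(6.674e-11 * 3.978e+30 / 1.346e+12) = 14042.3062

14042.3062 m/s


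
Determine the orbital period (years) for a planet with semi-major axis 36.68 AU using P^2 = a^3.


P = a^(3/2) = 36.68^1.5 = 222.1488

222.1488 years


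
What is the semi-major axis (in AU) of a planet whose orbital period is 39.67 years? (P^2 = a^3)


a = P^(2/3) = 39.67^(2/3) = 11.6317

11.6317 AU


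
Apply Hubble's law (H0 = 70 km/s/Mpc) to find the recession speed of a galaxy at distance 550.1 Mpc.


v = H0 * d = 70 * 550.1 = 38507.0

38507.0 km/s


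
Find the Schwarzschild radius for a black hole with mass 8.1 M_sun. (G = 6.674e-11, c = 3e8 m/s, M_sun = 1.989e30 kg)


M = 8.1 * 1.989e30 kg = 1.61109e+31 kg. rs = 2GM/c^2 = 2 * 6.674e-11 * 1.61109e+31 / (3e8)^2 = 23894.2548

23894.2548 m


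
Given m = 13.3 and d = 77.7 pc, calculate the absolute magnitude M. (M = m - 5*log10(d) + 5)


M = m - 5*log10(d) + 5 = 13.3 - 5*log10(77.7) + 5 = 8.8479

8.8479


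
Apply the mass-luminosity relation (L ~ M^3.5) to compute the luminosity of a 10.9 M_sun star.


L/L_sun = (M/M_sun)^3.5 = 10.9^3.5 = 4275.5574

4275.5574 L_sun


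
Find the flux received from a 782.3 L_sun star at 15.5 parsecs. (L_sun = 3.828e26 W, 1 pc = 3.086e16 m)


F = L / (4*pi*d^2) = 2.995e+29 / (4*pi*(4.783e+17)^2) = 1.042e-07

1.042e-07 W/m^2


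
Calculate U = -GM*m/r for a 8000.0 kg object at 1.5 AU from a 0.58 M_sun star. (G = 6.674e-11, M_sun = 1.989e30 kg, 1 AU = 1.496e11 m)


M = 0.58 * 1.989e30 kg = 1.15362e+30 kg; r = 1.5 AU * 1.496e11 m/AU = 2.244e+11 m. U = -GM*m/r = -(6.674e-11 * 1.15362e+30 * 8000.0) / 2.244e+11 = -2.745e+12

-2.745e+12 J


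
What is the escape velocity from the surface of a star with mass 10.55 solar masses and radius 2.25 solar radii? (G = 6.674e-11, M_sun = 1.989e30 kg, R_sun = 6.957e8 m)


M = 10.55 * 1.989e30 kg = 2.098395e+31 kg; R = 2.25 * 6.957e8 m = 1.565325e+09 m. v_esc = sqrt(2GM/R) = sqrt(2 * 6.674e-11 * 2.098395e+31 / 1.565325e+09) = 1.338e+06

1.338e+06 m/s


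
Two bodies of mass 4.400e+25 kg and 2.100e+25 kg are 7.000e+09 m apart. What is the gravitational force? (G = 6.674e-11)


F = G*m1*m2/r^2 = 6.674e-11 * 4.400e+25 * 2.100e+25 / (7.000e+09)^2 = 6.674e-11 * 9.240e+50 / 4.900e+19 = 1.259e+21

1.259e+21 N


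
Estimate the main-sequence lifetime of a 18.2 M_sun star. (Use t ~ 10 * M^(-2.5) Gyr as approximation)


t = 10 * M^(-2.5) = 10 * 18.2^(-2.5) = 0.0071

0.0071 Gyr


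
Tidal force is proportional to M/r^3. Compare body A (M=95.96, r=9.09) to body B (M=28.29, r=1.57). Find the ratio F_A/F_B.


Ratio = (M1/r1^3) / (M2/r2^3) = (95.96/9.09^3) / (28.29/1.57^3) = 0.0175

0.0175


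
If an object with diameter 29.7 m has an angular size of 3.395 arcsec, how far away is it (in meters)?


D = size / theta_rad, theta_rad = 3.395 * pi/(180*3600) = 1.646e-05, D = 1.804e+06

1.804e+06 m


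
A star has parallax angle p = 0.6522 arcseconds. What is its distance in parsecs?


d = 1/p = 1/0.6522 = 1.5333

1.5333 pc


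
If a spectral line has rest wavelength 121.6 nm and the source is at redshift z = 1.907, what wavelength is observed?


lam_obs = lam_emit * (1 + z) = 121.6 * (1 + 1.907) = 353.4912

353.4912 nm


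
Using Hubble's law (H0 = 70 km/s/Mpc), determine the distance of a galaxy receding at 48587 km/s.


d = v / H0 = 48587 / 70 = 694.1

694.1 Mpc


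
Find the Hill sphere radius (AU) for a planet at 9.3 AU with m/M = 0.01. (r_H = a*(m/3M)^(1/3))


r_H = a * (m/3M)^(1/3) = 9.3 * (0.01/3)^(1/3) = 1.3892

1.3892 AU


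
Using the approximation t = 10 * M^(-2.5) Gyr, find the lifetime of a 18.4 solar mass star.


t = 10 * M^(-2.5) = 10 * 18.4^(-2.5) = 0.0069

0.0069 Gyr


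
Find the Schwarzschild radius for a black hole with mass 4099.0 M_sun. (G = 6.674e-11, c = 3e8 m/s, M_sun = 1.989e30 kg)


M = 4099.0 * 1.989e30 kg = 8.152911e+33 kg. rs = 2GM/c^2 = 2 * 6.674e-11 * 8.152911e+33 / (3e8)^2 = 1.209e+07

1.209e+07 m


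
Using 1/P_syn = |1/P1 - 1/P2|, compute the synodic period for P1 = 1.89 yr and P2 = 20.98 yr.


1/P_syn = |1/P1 - 1/P2| = |1/1.89 - 1/20.98| => P_syn = 2.0771

2.0771 years


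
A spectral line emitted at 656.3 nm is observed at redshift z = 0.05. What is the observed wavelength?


lam_obs = lam_emit * (1 + z) = 656.3 * (1 + 0.05) = 689.115

689.115 nm


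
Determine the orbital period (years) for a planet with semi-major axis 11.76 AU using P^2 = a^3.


P = a^(3/2) = 11.76^1.5 = 40.3284

40.3284 years


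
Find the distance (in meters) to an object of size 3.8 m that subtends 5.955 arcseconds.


D = size / theta_rad, theta_rad = 5.955 * pi/(180*3600) = 2.887e-05, D = 131621.5388

131621.5388 m


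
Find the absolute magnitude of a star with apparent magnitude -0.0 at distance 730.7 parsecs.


M = m - 5*log10(d) + 5 = -0.0 - 5*log10(730.7) + 5 = -9.3187

-9.3187


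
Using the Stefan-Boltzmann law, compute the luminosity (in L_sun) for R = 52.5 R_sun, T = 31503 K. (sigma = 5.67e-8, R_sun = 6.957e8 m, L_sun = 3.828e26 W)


R = 52.5 * 6.957e8 m = 3.652425e+10 m. L = 4*pi*R^2*sigma*T^4 = 4*pi*(3.652425e+10)^2 * 5.67e-8 * 31503^4 = 9.361882569e+32 W. L/L_sun = 9.361882569e+32 / 3.828e26 = 2.446e+06

2.446e+06 L_sun


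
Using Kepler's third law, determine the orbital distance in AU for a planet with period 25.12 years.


a = P^(2/3) = 25.12^(2/3) = 8.5772

8.5772 AU


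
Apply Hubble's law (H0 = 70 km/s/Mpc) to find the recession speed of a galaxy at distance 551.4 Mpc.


v = H0 * d = 70 * 551.4 = 38598.0

38598.0 km/s


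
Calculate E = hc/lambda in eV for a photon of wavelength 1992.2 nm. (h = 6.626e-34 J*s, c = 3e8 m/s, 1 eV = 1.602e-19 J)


E = hc/lambda = 6.626e-34 * 3e8 / 1.992e-06 = 9.978e-20 J = 0.6228 eV

0.6228 eV


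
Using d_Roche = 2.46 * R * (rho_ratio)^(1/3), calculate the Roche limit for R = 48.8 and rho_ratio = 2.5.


d_Roche = 2.46 * 48.8 * 2.5^(1/3) = 162.9302

162.9302


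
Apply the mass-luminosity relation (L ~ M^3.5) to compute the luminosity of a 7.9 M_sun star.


L/L_sun = (M/M_sun)^3.5 = 7.9^3.5 = 1385.7817

1385.7817 L_sun


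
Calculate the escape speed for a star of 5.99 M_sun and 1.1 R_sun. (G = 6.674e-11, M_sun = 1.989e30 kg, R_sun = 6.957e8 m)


M = 5.99 * 1.989e30 kg = 1.191411e+31 kg; R = 1.1 * 6.957e8 m = 7.6527e+08 m. v_esc = sqrt(2GM/R) = sqrt(2 * 6.674e-11 * 1.191411e+31 / 7.6527e+08) = 1.442e+06

1.442e+06 m/s


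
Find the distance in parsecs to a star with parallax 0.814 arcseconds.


d = 1/p = 1/0.814 = 1.2285

1.2285 pc


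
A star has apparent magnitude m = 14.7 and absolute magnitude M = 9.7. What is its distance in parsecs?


d = 10^((m - M + 5)/5) = 10^((14.7 - 9.7 + 5)/5) = 100.0

100.0 pc


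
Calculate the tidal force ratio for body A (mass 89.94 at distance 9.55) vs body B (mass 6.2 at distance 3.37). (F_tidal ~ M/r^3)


Ratio = (M1/r1^3) / (M2/r2^3) = (89.94/9.55^3) / (6.2/3.37^3) = 0.6374

0.6374


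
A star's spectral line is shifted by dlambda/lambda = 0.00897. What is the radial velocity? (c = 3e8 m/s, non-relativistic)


v = (dlambda/lambda) * c = 0.00897 * 3e8 = 2.691e+06

2.691e+06 m/s


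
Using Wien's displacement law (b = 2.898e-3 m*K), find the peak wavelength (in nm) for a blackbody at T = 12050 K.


lam_max = b / T = 2.898e-3 / 12050 = 2.405e-07 m = 240.4979 nm

240.4979 nm


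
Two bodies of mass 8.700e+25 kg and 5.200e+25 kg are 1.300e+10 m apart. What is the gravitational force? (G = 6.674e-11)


F = G*m1*m2/r^2 = 6.674e-11 * 8.700e+25 * 5.200e+25 / (1.300e+10)^2 = 6.674e-11 * 4.524e+51 / 1.690e+20 = 1.787e+21

1.787e+21 N


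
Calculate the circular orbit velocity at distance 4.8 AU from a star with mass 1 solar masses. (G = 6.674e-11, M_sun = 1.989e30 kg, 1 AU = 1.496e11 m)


v = sqrt(GM/r) = sqrt(6.674e-11 * 1.989e+30 / 7.181e+11) = 13596.4045

13596.4045 m/s


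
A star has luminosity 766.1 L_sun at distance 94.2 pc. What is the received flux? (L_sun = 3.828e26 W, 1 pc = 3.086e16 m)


F = L / (4*pi*d^2) = 2.933e+29 / (4*pi*(2.907e+18)^2) = 2.762e-09

2.762e-09 W/m^2


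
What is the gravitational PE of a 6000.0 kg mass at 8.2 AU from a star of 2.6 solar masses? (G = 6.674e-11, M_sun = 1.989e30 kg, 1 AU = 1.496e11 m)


M = 2.6 * 1.989e30 kg = 5.1714e+30 kg; r = 8.2 AU * 1.496e11 m/AU = 1.22672e+12 m. U = -GM*m/r = -(6.674e-11 * 5.1714e+30 * 6000.0) / 1.22672e+12 = -1.688e+12

-1.688e+12 J


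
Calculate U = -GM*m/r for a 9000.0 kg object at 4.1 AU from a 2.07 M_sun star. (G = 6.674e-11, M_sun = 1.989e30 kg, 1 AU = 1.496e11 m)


M = 2.07 * 1.989e30 kg = 4.11723e+30 kg; r = 4.1 AU * 1.496e11 m/AU = 6.1336e+11 m. U = -GM*m/r = -(6.674e-11 * 4.11723e+30 * 9000.0) / 6.1336e+11 = -4.032e+12

-4.032e+12 J


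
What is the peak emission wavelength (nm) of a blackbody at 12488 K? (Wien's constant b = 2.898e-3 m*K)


lam_max = b / T = 2.898e-3 / 12488 = 2.321e-07 m = 232.0628 nm

232.0628 nm


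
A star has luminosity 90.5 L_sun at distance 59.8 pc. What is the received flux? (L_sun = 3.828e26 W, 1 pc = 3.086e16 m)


F = L / (4*pi*d^2) = 3.464e+28 / (4*pi*(1.845e+18)^2) = 8.095e-10

8.095e-10 W/m^2


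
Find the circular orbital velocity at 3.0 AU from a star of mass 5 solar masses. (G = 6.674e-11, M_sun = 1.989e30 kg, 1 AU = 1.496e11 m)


v = sqrt(GM/r) = sqrt(6.674e-11 * 9.945e+30 / 4.488e+11) = 38456.4393

38456.4393 m/s


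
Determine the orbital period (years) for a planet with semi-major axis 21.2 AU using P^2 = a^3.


P = a^(3/2) = 21.2^1.5 = 97.6121

97.6121 years


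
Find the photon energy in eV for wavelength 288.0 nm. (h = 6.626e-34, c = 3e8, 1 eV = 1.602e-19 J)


E = hc/lambda = 6.626e-34 * 3e8 / 2.880e-07 = 6.902e-19 J = 4.3084 eV

4.3084 eV


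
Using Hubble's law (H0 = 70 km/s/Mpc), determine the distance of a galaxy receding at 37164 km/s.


d = v / H0 = 37164 / 70 = 530.9143

530.9143 Mpc


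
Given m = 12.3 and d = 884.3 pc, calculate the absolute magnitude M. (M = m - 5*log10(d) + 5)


M = m - 5*log10(d) + 5 = 12.3 - 5*log10(884.3) + 5 = 2.567

2.567


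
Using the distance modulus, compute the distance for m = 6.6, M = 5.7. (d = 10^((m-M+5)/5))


d = 10^((m - M + 5)/5) = 10^((6.6 - 5.7 + 5)/5) = 15.1356

15.1356 pc


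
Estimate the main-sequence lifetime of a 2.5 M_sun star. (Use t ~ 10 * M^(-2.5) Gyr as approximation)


t = 10 * M^(-2.5) = 10 * 2.5^(-2.5) = 1.0119

1.0119 Gyr


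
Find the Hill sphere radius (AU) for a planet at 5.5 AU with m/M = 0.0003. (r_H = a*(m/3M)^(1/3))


r_H = a * (m/3M)^(1/3) = 5.5 * (0.0003/3)^(1/3) = 0.2553

0.2553 AU


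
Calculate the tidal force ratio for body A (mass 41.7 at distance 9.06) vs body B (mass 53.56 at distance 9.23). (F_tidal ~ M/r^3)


Ratio = (M1/r1^3) / (M2/r2^3) = (41.7/9.06^3) / (53.56/9.23^3) = 0.8232

0.8232


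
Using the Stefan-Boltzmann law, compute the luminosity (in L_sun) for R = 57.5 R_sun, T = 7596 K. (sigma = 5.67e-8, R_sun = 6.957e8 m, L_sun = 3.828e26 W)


R = 57.5 * 6.957e8 m = 4.000275e+10 m. L = 4*pi*R^2*sigma*T^4 = 4*pi*(4.000275e+10)^2 * 5.67e-8 * 7596^4 = 3.795879727e+30 W. L/L_sun = 3.795879727e+30 / 3.828e26 = 9916.0912

9916.0912 L_sun


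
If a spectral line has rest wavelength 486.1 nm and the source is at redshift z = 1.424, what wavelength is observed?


lam_obs = lam_emit * (1 + z) = 486.1 * (1 + 1.424) = 1178.3064

1178.3064 nm


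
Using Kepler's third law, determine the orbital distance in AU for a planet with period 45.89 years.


a = P^(2/3) = 45.89^(2/3) = 12.8178

12.8178 AU


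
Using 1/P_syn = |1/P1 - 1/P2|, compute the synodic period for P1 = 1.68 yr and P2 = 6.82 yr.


1/P_syn = |1/P1 - 1/P2| = |1/1.68 - 1/6.82| => P_syn = 2.2291

2.2291 years


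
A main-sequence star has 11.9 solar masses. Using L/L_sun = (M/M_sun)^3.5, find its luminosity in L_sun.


L/L_sun = (M/M_sun)^3.5 = 11.9^3.5 = 5813.188

5813.188 L_sun


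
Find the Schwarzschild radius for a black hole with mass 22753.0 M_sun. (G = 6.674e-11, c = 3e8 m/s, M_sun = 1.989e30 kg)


M = 22753.0 * 1.989e30 kg = 4.5255717e+34 kg. rs = 2GM/c^2 = 2 * 6.674e-11 * 4.5255717e+34 / (3e8)^2 = 6.712e+07

6.712e+07 m


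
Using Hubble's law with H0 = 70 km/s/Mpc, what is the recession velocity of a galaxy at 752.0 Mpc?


v = H0 * d = 70 * 752.0 = 52640.0

52640.0 km/s


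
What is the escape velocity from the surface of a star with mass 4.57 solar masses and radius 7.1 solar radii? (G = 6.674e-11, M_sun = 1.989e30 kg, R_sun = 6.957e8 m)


M = 4.57 * 1.989e30 kg = 9.08973e+30 kg; R = 7.1 * 6.957e8 m = 4.93947e+09 m. v_esc = sqrt(2GM/R) = sqrt(2 * 6.674e-11 * 9.08973e+30 / 4.93947e+09) = 495613.8275

495613.8275 m/s


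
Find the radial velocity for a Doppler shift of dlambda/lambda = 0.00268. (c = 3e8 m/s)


v = (dlambda/lambda) * c = 0.00268 * 3e8 = 804000.0

804000.0 m/s


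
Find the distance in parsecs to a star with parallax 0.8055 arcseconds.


d = 1/p = 1/0.8055 = 1.2415

1.2415 pc


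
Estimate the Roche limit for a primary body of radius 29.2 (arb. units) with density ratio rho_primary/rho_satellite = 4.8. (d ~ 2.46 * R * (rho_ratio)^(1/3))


d_Roche = 2.46 * 29.2 * 4.8^(1/3) = 121.1709

121.1709


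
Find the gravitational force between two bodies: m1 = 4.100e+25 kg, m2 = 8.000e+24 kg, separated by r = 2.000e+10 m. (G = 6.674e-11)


F = G*m1*m2/r^2 = 6.674e-11 * 4.100e+25 * 8.000e+24 / (2.000e+10)^2 = 6.674e-11 * 3.280e+50 / 4.000e+20 = 5.473e+19

5.473e+19 N


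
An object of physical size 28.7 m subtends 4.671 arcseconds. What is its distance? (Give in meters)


D = size / theta_rad, theta_rad = 4.671 * pi/(180*3600) = 2.265e-05, D = 1.267e+06

1.267e+06 m


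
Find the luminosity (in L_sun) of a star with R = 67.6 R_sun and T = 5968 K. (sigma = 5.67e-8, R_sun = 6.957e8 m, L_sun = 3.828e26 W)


R = 67.6 * 6.957e8 m = 4.702932e+10 m. L = 4*pi*R^2*sigma*T^4 = 4*pi*(4.702932e+10)^2 * 5.67e-8 * 5968^4 = 1.999150912e+30 W. L/L_sun = 1.999150912e+30 / 3.828e26 = 5222.4423

5222.4423 L_sun


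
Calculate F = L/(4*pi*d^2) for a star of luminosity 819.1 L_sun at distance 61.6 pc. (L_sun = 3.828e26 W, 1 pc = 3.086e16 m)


F = L / (4*pi*d^2) = 3.136e+29 / (4*pi*(1.901e+18)^2) = 6.905e-09

6.905e-09 W/m^2


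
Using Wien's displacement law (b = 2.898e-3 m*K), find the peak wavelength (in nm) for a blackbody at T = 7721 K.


lam_max = b / T = 2.898e-3 / 7721 = 3.753e-07 m = 375.34 nm

375.34 nm


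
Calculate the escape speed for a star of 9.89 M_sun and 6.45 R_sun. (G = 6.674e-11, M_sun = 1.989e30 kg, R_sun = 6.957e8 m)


M = 9.89 * 1.989e30 kg = 1.967121e+31 kg; R = 6.45 * 6.957e8 m = 4.487265e+09 m. v_esc = sqrt(2GM/R) = sqrt(2 * 6.674e-11 * 1.967121e+31 / 4.487265e+09) = 764949.5216

764949.5216 m/s


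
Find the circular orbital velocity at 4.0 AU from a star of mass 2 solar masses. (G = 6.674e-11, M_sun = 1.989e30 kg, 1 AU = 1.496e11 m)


v = sqrt(GM/r) = sqrt(6.674e-11 * 3.978e+30 / 5.984e+11) = 21063.4593

21063.4593 m/s


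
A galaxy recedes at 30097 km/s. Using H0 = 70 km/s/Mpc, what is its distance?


d = v / H0 = 30097 / 70 = 429.9571

429.9571 Mpc


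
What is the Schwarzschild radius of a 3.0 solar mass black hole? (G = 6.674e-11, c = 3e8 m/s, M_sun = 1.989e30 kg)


M = 3.0 * 1.989e30 kg = 5.967e+30 kg. rs = 2GM/c^2 = 2 * 6.674e-11 * 5.967e+30 / (3e8)^2 = 8849.724

8849.724 m


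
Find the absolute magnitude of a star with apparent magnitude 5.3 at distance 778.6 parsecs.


M = m - 5*log10(d) + 5 = 5.3 - 5*log10(778.6) + 5 = -4.1566

-4.1566


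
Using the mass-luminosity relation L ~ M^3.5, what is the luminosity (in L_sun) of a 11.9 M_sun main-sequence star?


L/L_sun = (M/M_sun)^3.5 = 11.9^3.5 = 5813.188

5813.188 L_sun


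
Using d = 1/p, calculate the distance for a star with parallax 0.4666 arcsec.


d = 1/p = 1/0.4666 = 2.1432

2.1432 pc


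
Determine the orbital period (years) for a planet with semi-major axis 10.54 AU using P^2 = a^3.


P = a^(3/2) = 10.54^1.5 = 34.2185

34.2185 years


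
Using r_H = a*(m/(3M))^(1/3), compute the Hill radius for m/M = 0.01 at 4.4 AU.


r_H = a * (m/3M)^(1/3) = 4.4 * (0.01/3)^(1/3) = 0.6573

0.6573 AU


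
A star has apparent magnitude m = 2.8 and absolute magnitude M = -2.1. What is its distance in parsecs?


d = 10^((m - M + 5)/5) = 10^((2.8 - -2.1 + 5)/5) = 95.4993

95.4993 pc


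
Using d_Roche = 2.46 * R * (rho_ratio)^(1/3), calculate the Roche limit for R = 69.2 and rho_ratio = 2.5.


d_Roche = 2.46 * 69.2 * 2.5^(1/3) = 231.0404

231.0404


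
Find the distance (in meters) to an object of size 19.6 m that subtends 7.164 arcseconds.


D = size / theta_rad, theta_rad = 7.164 * pi/(180*3600) = 3.473e-05, D = 564320.2404

564320.2404 m


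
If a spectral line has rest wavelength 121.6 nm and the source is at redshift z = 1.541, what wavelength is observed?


lam_obs = lam_emit * (1 + z) = 121.6 * (1 + 1.541) = 308.9856

308.9856 nm


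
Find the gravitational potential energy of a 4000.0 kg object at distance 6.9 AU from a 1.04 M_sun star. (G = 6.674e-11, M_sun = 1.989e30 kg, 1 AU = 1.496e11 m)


M = 1.04 * 1.989e30 kg = 2.06856e+30 kg; r = 6.9 AU * 1.496e11 m/AU = 1.03224e+12 m. U = -GM*m/r = -(6.674e-11 * 2.06856e+30 * 4000.0) / 1.03224e+12 = -5.350e+11

-5.350e+11 J


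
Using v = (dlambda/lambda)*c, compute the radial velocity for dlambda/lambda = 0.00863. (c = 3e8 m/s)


v = (dlambda/lambda) * c = 0.00863 * 3e8 = 2.589e+06

2.589e+06 m/s


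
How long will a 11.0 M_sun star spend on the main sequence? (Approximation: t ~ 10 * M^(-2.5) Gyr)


t = 10 * M^(-2.5) = 10 * 11.0^(-2.5) = 0.0249

0.0249 Gyr


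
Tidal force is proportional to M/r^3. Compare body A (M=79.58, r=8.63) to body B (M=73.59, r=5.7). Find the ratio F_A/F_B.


Ratio = (M1/r1^3) / (M2/r2^3) = (79.58/8.63^3) / (73.59/5.7^3) = 0.3116

0.3116


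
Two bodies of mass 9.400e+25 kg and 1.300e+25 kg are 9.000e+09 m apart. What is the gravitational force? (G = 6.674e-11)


F = G*m1*m2/r^2 = 6.674e-11 * 9.400e+25 * 1.300e+25 / (9.000e+09)^2 = 6.674e-11 * 1.222e+51 / 8.100e+19 = 1.007e+21

1.007e+21 N


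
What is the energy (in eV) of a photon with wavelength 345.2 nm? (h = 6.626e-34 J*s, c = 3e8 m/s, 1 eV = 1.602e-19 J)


E = hc/lambda = 6.626e-34 * 3e8 / 3.452e-07 = 5.758e-19 J = 3.5945 eV

3.5945 eV


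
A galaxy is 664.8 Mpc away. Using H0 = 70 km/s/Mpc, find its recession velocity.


v = H0 * d = 70 * 664.8 = 46536.0

46536.0 km/s


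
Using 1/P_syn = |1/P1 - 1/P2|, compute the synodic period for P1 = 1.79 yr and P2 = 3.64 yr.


1/P_syn = |1/P1 - 1/P2| = |1/1.79 - 1/3.64| => P_syn = 3.5219

3.5219 years


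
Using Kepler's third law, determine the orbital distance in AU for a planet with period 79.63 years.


a = P^(2/3) = 79.63^(2/3) = 18.5091

18.5091 AU


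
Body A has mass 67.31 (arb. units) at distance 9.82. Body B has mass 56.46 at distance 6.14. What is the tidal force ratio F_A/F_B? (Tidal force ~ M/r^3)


Ratio = (M1/r1^3) / (M2/r2^3) = (67.31/9.82^3) / (56.46/6.14^3) = 0.2914

0.2914


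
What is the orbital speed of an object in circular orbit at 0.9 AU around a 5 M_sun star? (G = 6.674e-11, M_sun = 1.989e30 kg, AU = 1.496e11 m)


v = sqrt(GM/r) = sqrt(6.674e-11 * 9.945e+30 / 1.346e+11) = 70211.531

70211.531 m/s


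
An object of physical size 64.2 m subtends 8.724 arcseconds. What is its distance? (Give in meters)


D = size / theta_rad, theta_rad = 8.724 * pi/(180*3600) = 4.230e-05, D = 1.518e+06

1.518e+06 m


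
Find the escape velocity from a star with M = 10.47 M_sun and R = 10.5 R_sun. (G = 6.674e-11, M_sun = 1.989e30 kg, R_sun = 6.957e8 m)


M = 10.47 * 1.989e30 kg = 2.082483e+31 kg; R = 10.5 * 6.957e8 m = 7.30485e+09 m. v_esc = sqrt(2GM/R) = sqrt(2 * 6.674e-11 * 2.082483e+31 / 7.30485e+09) = 616869.3328

616869.3328 m/s


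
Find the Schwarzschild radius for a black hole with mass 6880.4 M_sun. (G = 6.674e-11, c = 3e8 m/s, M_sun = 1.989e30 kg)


M = 6880.4 * 1.989e30 kg = 1.36851156e+34 kg. rs = 2GM/c^2 = 2 * 6.674e-11 * 1.36851156e+34 / (3e8)^2 = 2.030e+07

2.030e+07 m


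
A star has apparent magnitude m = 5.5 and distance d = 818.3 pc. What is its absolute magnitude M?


M = m - 5*log10(d) + 5 = 5.5 - 5*log10(818.3) + 5 = -4.0646

-4.0646


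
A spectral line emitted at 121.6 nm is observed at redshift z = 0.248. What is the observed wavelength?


lam_obs = lam_emit * (1 + z) = 121.6 * (1 + 0.248) = 151.7568

151.7568 nm


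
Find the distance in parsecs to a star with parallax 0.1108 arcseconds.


d = 1/p = 1/0.1108 = 9.0253

9.0253 pc


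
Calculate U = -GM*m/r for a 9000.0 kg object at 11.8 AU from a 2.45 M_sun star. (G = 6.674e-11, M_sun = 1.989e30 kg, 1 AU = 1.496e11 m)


M = 2.45 * 1.989e30 kg = 4.87305e+30 kg; r = 11.8 AU * 1.496e11 m/AU = 1.76528e+12 m. U = -GM*m/r = -(6.674e-11 * 4.87305e+30 * 9000.0) / 1.76528e+12 = -1.658e+12

-1.658e+12 J


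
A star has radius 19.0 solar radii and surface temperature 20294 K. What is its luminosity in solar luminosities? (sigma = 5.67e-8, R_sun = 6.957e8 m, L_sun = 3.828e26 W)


R = 19.0 * 6.957e8 m = 1.32183e+10 m. L = 4*pi*R^2*sigma*T^4 = 4*pi*(1.32183e+10)^2 * 5.67e-8 * 20294^4 = 2.111615084e+31 W. L/L_sun = 2.111615084e+31 / 3.828e26 = 55162.3585

55162.3585 L_sun


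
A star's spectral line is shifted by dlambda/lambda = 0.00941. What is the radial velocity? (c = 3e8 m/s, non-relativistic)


v = (dlambda/lambda) * c = 0.00941 * 3e8 = 2.823e+06

2.823e+06 m/s


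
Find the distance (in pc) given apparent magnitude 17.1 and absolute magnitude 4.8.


d = 10^((m - M + 5)/5) = 10^((17.1 - 4.8 + 5)/5) = 2884.0315

2884.0315 pc


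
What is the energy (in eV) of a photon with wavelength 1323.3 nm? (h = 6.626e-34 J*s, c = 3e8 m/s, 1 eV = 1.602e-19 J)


E = hc/lambda = 6.626e-34 * 3e8 / 1.323e-06 = 1.502e-19 J = 0.9377 eV

0.9377 eV


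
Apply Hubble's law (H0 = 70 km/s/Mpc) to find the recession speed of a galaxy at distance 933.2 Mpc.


v = H0 * d = 70 * 933.2 = 65324.0

65324.0 km/s


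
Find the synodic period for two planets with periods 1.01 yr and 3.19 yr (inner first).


1/P_syn = |1/P1 - 1/P2| = |1/1.01 - 1/3.19| => P_syn = 1.4779

1.4779 years


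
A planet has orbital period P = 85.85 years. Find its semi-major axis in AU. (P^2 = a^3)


a = P^(2/3) = 85.85^(2/3) = 19.4608

19.4608 AU


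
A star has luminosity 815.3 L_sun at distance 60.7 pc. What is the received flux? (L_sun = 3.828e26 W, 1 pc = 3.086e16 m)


F = L / (4*pi*d^2) = 3.121e+29 / (4*pi*(1.873e+18)^2) = 7.078e-09

7.078e-09 W/m^2


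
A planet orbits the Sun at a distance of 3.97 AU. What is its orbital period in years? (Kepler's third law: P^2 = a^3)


P = a^(3/2) = 3.97^1.5 = 7.9102

7.9102 years


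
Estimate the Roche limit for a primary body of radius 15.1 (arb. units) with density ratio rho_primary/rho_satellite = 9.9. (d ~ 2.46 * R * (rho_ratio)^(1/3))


d_Roche = 2.46 * 15.1 * 9.9^(1/3) = 79.761

79.761


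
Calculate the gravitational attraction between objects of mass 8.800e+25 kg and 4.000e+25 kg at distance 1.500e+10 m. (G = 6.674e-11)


F = G*m1*m2/r^2 = 6.674e-11 * 8.800e+25 * 4.000e+25 / (1.500e+10)^2 = 6.674e-11 * 3.520e+51 / 2.250e+20 = 1.044e+21

1.044e+21 N


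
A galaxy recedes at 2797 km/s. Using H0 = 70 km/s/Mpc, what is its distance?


d = v / H0 = 2797 / 70 = 39.9571

39.9571 Mpc


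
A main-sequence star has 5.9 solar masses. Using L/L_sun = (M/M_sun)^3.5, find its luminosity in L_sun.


L/L_sun = (M/M_sun)^3.5 = 5.9^3.5 = 498.8639

498.8639 L_sun


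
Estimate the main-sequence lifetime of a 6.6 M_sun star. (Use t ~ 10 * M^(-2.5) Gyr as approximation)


t = 10 * M^(-2.5) = 10 * 6.6^(-2.5) = 0.0894

0.0894 Gyr


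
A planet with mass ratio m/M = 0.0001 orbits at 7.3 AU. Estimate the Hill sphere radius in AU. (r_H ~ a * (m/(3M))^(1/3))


r_H = a * (m/3M)^(1/3) = 7.3 * (0.0001/3)^(1/3) = 0.2349

0.2349 AU


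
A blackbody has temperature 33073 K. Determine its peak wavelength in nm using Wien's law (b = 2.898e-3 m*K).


lam_max = b / T = 2.898e-3 / 33073 = 8.762e-08 m = 87.6243 nm

87.6243 nm


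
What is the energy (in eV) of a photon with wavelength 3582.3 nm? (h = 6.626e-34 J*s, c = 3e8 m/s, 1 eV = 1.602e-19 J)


E = hc/lambda = 6.626e-34 * 3e8 / 3.582e-06 = 5.549e-20 J = 0.3464 eV

0.3464 eV


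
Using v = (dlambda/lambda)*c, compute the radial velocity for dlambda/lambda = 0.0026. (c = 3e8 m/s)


v = (dlambda/lambda) * c = 0.0026 * 3e8 = 780000.0

780000.0 m/s


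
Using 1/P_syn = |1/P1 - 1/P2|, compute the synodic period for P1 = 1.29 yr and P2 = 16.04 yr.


1/P_syn = |1/P1 - 1/P2| = |1/1.29 - 1/16.04| => P_syn = 1.4028

1.4028 years


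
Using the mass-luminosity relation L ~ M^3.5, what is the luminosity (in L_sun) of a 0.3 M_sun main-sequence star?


L/L_sun = (M/M_sun)^3.5 = 0.3^3.5 = 0.0148

0.0148 L_sun


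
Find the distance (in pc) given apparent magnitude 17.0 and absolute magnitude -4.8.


d = 10^((m - M + 5)/5) = 10^((17.0 - -4.8 + 5)/5) = 229086.7653

229086.7653 pc


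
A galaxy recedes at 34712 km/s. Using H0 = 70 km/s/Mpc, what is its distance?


d = v / H0 = 34712 / 70 = 495.8857

495.8857 Mpc


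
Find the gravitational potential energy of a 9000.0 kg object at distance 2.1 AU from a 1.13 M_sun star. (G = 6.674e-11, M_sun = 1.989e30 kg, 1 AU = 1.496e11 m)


M = 1.13 * 1.989e30 kg = 2.24757e+30 kg; r = 2.1 AU * 1.496e11 m/AU = 3.1416e+11 m. U = -GM*m/r = -(6.674e-11 * 2.24757e+30 * 9000.0) / 3.1416e+11 = -4.297e+12

-4.297e+12 J


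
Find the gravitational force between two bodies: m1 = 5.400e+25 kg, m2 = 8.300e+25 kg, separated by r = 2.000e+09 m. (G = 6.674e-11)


F = G*m1*m2/r^2 = 6.674e-11 * 5.400e+25 * 8.300e+25 / (2.000e+09)^2 = 6.674e-11 * 4.482e+51 / 4.000e+18 = 7.478e+22

7.478e+22 N


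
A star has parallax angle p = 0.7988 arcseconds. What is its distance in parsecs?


d = 1/p = 1/0.7988 = 1.2519

1.2519 pc


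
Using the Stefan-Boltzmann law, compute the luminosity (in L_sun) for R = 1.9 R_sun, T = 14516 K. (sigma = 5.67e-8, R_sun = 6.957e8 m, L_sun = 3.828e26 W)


R = 1.9 * 6.957e8 m = 1.32183e+09 m. L = 4*pi*R^2*sigma*T^4 = 4*pi*(1.32183e+09)^2 * 5.67e-8 * 14516^4 = 5.527540962e+28 W. L/L_sun = 5.527540962e+28 / 3.828e26 = 144.3976

144.3976 L_sun
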